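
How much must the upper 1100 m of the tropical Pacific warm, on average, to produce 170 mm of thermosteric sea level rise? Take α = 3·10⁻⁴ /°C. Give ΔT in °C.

ΔT = Δh/(αH) = 0.17 / (3×10⁻⁴ × 1100) ≈ 0.5152 °C

ΔT ≈ 0.515 °C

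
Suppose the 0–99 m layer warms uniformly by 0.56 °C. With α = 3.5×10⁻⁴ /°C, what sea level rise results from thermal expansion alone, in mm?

Δh = αΔT·H = 3.5×10⁻⁴ × 0.56 × 99 = 0.019404 m

19.4 mm of thermosteric rise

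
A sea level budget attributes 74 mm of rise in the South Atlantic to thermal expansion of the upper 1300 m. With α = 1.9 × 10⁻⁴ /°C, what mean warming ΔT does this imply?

about 0.300 K

ΔT = Δh/(αH) = 0.074 / (1.9×10⁻⁴ × 1300) ≈ 0.2996 K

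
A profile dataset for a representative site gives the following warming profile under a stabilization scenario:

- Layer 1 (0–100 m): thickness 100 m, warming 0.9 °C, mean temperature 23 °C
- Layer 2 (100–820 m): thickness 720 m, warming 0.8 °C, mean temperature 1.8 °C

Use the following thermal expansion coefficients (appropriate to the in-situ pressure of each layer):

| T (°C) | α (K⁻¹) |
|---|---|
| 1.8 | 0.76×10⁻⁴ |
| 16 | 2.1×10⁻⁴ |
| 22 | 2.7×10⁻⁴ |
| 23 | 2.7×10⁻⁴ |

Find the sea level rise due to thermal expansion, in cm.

6.81 cm

Layer 1 at 23 °C → α = 2.7×10⁻⁴ K⁻¹
Layer 2 at 1.8 °C → α = 0.76×10⁻⁴ K⁻¹
100 × 0.9 × 2.7×10⁻⁴ = 0.02430 m
Layer 2: 0.8 × 720 × 0.76×10⁻⁴ = 0.043776 m
Δh = 0.02430 + 0.043776 = 0.068076 m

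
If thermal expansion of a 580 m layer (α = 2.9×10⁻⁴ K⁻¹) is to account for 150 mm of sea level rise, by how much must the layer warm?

ΔT ≈ 0.892 °C

ΔT = Δh/(αH) = 0.15 / (2.9×10⁻⁴ × 580) ≈ 0.8918 °C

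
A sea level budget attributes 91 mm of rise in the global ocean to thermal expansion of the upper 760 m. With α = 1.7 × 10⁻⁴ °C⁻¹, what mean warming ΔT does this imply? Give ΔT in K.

about 0.70 K

ΔT = Δh/(αH) = 0.091 / (1.7×10⁻⁴ × 760) ≈ 0.7043 K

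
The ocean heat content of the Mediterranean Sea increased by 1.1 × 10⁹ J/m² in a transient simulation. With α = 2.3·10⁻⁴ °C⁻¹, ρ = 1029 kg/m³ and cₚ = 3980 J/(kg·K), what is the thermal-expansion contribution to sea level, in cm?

Δh = αQ/(ρcₚ) = 2.3×10⁻⁴ × 1.1×10⁹ / (1029 × 3980) ≈ 0.061776 m

6.2 cm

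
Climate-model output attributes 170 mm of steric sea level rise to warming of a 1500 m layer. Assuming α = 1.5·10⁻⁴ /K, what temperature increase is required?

0.756 K

ΔT = Δh/(αH) = 0.17 / (1.5×10⁻⁴ × 1500) ≈ 0.7556 K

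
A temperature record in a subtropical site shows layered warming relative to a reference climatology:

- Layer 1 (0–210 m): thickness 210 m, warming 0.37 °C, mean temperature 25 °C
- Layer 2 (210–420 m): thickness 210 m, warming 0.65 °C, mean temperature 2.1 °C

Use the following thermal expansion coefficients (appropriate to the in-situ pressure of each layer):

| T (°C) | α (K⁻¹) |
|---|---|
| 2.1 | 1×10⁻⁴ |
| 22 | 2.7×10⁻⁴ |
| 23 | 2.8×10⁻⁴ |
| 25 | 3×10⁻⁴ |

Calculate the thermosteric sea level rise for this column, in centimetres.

Layer 1 at 25 °C → α = 3×10⁻⁴ K⁻¹
Layer 2 at 2.1 °C → α = 1×10⁻⁴ K⁻¹
0–210 m: 0.37 × 210 × 3×10⁻⁴ = 0.02331 m
210–420 m: 1×10⁻⁴ × 0.65 × 210 = 0.01365 m
Δh = 0.02331 + 0.01365 = 0.03696 m

Δh ≈ 3.7 cm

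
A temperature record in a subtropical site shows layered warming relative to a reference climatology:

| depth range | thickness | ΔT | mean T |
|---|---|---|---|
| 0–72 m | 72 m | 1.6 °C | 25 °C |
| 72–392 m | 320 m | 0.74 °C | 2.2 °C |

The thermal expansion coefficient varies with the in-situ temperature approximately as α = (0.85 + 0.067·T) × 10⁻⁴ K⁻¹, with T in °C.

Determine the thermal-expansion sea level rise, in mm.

Δh ≈ 53 mm

Layer 1: α = (0.85 + 0.067×25)×10⁻⁴ = 2.525×10⁻⁴ K⁻¹
Layer 2: α = (0.85 + 0.067×2.2)×10⁻⁴ = 0.9974×10⁻⁴ K⁻¹
0–72 m: 72 × 2.525×10⁻⁴ × 1.6 = 0.029088 m
0.9974×10⁻⁴ × 0.74 × 320 = 0.023618432 m
Δh = 0.029088 + 0.023618432 = 0.052706432 m ≈ 53 mm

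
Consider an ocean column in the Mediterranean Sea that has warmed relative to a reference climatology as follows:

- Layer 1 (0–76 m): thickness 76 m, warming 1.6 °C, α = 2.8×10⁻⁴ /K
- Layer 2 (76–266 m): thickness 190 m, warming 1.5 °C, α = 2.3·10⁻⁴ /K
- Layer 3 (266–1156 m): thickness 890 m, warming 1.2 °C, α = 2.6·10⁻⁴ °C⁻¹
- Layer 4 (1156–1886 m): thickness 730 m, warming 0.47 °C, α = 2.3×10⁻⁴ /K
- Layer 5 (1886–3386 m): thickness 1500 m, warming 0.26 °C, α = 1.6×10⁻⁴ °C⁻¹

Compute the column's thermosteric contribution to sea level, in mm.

Layer 1: 1.6 × 2.8×10⁻⁴ × 76 = 0.034048 m
Layer 2: 1.5 × 190 × 2.3×10⁻⁴ = 0.06555 m
Layer 3: 2.6×10⁻⁴ × 890 × 1.2 = 0.27768 m
1156–1886 m: 730 × 0.47 × 2.3×10⁻⁴ = 0.078913 m
Layer 5: 1.6×10⁻⁴ × 0.26 × 1500 = 0.06240 m
Δh = 0.034048 + 0.06555 + 0.27768 + 0.078913 + 0.06240 = 0.518591 m

519 mm of thermosteric rise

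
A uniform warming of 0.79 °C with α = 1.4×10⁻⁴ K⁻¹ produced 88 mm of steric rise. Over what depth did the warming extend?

H ≈ 796 m

H = Δh/(αΔT) = 0.088 / (1.4×10⁻⁴ × 0.79) ≈ 795.7 m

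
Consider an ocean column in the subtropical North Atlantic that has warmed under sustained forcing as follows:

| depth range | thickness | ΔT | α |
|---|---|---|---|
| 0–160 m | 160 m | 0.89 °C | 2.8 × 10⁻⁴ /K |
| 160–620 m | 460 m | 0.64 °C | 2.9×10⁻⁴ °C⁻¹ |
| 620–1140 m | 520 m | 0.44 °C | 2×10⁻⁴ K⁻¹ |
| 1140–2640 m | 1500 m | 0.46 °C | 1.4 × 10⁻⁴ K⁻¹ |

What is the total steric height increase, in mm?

270 mm

0–160 m: 160 × 0.89 × 2.8×10⁻⁴ = 0.039872 m
0.64 × 2.9×10⁻⁴ × 460 = 0.085376 m
Layer 3: 2×10⁻⁴ × 0.44 × 520 = 0.04576 m
Layer 4: 1.4×10⁻⁴ × 0.46 × 1500 = 0.09660 m
Δh = 0.039872 + 0.085376 + 0.04576 + 0.09660 = 0.267608 m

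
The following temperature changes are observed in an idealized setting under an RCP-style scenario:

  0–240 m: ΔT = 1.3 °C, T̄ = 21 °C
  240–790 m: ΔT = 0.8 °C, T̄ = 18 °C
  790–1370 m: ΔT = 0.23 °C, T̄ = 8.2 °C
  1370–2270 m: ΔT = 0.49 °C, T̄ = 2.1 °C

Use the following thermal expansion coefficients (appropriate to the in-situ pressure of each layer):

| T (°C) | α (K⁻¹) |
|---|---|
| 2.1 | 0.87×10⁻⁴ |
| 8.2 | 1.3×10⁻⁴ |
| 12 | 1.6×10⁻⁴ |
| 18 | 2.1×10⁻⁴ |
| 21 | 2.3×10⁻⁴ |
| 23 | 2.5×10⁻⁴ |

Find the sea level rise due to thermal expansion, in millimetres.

about 220 mm

Layer 1 at 21 °C → α = 2.3×10⁻⁴ K⁻¹
Layer 2 at 18 °C → α = 2.1×10⁻⁴ K⁻¹
Layer 3 at 8.2 °C → α = 1.3×10⁻⁴ K⁻¹
Layer 4 at 2.1 °C → α = 0.87×10⁻⁴ K⁻¹
Layer 1: 2.3×10⁻⁴ × 240 × 1.3 = 0.07176 m
Layer 2: 0.8 × 550 × 2.1×10⁻⁴ = 0.09240 m
790–1370 m: 1.3×10⁻⁴ × 580 × 0.23 = 0.017342 m
Layer 4: 0.87×10⁻⁴ × 900 × 0.49 = 0.038367 m
Δh = 0.07176 + 0.09240 + 0.017342 + 0.038367 = 0.219869 m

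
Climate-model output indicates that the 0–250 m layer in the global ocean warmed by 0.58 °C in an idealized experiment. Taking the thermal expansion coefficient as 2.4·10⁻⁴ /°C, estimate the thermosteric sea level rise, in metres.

Δh = αΔT·H = 2.4×10⁻⁴ × 0.58 × 250 = 0.03480 m

about 0.035 m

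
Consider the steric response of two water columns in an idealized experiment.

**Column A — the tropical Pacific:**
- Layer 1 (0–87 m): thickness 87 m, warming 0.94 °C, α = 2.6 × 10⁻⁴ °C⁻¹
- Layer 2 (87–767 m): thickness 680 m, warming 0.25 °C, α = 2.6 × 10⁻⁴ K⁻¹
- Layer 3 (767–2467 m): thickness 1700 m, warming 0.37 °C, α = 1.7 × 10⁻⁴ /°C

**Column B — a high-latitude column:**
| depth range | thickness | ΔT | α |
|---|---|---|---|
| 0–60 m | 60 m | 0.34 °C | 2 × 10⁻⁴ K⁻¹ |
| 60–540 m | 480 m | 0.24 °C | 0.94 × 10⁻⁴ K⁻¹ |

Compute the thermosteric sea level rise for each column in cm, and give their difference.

A Layer 1: 87 × 2.6×10⁻⁴ × 0.94 = 0.0212628 m
A 0.25 × 2.6×10⁻⁴ × 680 = 0.04420 m
A 1.7×10⁻⁴ × 1700 × 0.37 = 0.10693 m
A total: 0.1723928 m
B Layer 1: 0.34 × 60 × 2×10⁻⁴ = 0.00408 m
B Layer 2: 0.94×10⁻⁴ × 0.24 × 480 = 0.0108288 m
B total: 0.0149088 m
Difference: 0.1723928 − 0.0149088 = 0.157484 m

Δh_A ≈ 17.2 cm, Δh_B ≈ 1.49 cm; difference ≈ 15.7 cm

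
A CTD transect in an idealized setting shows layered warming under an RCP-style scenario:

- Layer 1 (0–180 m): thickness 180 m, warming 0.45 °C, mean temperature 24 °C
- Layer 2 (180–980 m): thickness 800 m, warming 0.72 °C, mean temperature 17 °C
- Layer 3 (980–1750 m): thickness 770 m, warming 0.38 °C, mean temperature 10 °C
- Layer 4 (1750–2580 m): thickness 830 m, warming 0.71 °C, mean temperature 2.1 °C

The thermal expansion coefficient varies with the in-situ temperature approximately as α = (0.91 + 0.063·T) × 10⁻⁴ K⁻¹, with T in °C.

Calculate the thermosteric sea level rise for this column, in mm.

Δh ≈ 240 mm

Layer 1: α = (0.91 + 0.063×24)×10⁻⁴ = 2.422×10⁻⁴ K⁻¹
Layer 2: α = (0.91 + 0.063×17)×10⁻⁴ = 1.981×10⁻⁴ K⁻¹
Layer 3: α = (0.91 + 0.063×10)×10⁻⁴ = 1.54×10⁻⁴ K⁻¹
Layer 4: α = (0.91 + 0.063×2.1)×10⁻⁴ = 1.0423×10⁻⁴ K⁻¹
2.422×10⁻⁴ × 180 × 0.45 = 0.0196182 m
Layer 2: 0.72 × 1.981×10⁻⁴ × 800 = 0.1141056 m
980–1750 m: 1.54×10⁻⁴ × 770 × 0.38 = 0.0450604 m
Layer 4: 0.71 × 830 × 1.0423×10⁻⁴ = 0.061422739 m
Δh = 0.0196182 + 0.1141056 + 0.0450604 + 0.061422739 = 0.240206939 m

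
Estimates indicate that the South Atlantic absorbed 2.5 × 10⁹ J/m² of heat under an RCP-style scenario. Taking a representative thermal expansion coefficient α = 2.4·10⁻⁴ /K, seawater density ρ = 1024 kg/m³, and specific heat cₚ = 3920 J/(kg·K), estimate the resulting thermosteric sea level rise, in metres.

Δh = αQ/(ρcₚ) = 2.4×10⁻⁴ × 2.5×10⁹ / (1024 × 3920) ≈ 0.14947 m

Δh ≈ 0.149 m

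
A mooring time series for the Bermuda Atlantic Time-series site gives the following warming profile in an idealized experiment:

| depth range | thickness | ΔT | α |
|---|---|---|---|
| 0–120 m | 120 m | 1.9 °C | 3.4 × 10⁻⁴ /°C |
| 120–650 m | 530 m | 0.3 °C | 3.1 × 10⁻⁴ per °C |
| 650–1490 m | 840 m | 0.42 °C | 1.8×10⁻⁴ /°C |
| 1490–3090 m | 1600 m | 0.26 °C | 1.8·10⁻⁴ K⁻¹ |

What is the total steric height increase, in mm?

3.4×10⁻⁴ × 120 × 1.9 = 0.07752 m
0.3 × 3.1×10⁻⁴ × 530 = 0.04929 m
840 × 1.8×10⁻⁴ × 0.42 = 0.063504 m
1490–3090 m: 1.8×10⁻⁴ × 1600 × 0.26 = 0.07488 m
Δh = 0.07752 + 0.04929 + 0.063504 + 0.07488 = 0.265194 m

Δh ≈ 270 mm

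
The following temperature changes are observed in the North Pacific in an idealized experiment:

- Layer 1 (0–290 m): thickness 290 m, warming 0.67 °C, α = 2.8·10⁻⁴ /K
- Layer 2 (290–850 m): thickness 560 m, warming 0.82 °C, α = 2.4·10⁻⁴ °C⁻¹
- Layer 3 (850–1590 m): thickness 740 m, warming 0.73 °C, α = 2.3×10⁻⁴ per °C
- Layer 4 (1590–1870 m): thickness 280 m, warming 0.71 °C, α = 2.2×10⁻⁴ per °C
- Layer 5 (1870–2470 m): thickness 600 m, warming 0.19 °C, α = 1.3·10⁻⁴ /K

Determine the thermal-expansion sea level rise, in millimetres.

347 mm of thermosteric rise

0–290 m: 290 × 2.8×10⁻⁴ × 0.67 = 0.054404 m
Layer 2: 2.4×10⁻⁴ × 560 × 0.82 = 0.110208 m
0.73 × 740 × 2.3×10⁻⁴ = 0.124246 m
2.2×10⁻⁴ × 280 × 0.71 = 0.043736 m
1870–2470 m: 600 × 1.3×10⁻⁴ × 0.19 = 0.01482 m
Δh = 0.054404 + 0.110208 + 0.124246 + 0.043736 + 0.01482 = 0.347414 m ≈ 347 mm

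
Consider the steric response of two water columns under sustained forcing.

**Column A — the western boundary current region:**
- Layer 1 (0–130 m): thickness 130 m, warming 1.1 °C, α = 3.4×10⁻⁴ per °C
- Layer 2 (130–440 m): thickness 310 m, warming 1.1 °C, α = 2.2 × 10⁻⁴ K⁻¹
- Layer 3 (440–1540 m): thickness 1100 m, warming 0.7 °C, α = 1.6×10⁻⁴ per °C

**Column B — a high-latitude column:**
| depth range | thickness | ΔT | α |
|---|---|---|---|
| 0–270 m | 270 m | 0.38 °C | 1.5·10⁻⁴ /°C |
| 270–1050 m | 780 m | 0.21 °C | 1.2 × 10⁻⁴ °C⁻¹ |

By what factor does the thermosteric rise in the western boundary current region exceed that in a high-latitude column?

7.0

A Layer 1: 1.1 × 130 × 3.4×10⁻⁴ = 0.04862 m
A 2.2×10⁻⁴ × 310 × 1.1 = 0.07502 m
A 1100 × 1.6×10⁻⁴ × 0.7 = 0.12320 m
A total: 0.24684 m
B 0–270 m: 0.38 × 1.5×10⁻⁴ × 270 = 0.01539 m
B Layer 2: 1.2×10⁻⁴ × 780 × 0.21 = 0.019656 m
B total: 0.035046 m
Ratio: 0.24684 / 0.035046 ≈ 7.043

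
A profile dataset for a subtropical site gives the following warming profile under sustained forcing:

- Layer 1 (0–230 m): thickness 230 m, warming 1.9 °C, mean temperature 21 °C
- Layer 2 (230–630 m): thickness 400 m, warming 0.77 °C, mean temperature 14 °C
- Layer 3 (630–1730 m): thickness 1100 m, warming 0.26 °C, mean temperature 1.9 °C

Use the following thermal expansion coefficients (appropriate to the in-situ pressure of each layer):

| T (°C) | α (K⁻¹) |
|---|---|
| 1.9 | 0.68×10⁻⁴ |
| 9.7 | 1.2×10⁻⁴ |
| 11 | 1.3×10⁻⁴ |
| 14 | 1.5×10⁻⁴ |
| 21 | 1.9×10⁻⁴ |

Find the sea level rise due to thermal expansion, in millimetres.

Layer 1 at 21 °C → α = 1.9×10⁻⁴ K⁻¹
Layer 2 at 14 °C → α = 1.5×10⁻⁴ K⁻¹
Layer 3 at 1.9 °C → α = 0.68×10⁻⁴ K⁻¹
0–230 m: 1.9 × 230 × 1.9×10⁻⁴ = 0.08303 m
230–630 m: 400 × 0.77 × 1.5×10⁻⁴ = 0.04620 m
Layer 3: 1100 × 0.26 × 0.68×10⁻⁴ = 0.019448 m
Δh = 0.08303 + 0.04620 + 0.019448 = 0.148678 m

about 150 mm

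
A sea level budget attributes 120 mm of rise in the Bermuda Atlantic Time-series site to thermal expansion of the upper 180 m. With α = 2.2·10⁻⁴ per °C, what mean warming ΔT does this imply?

3.03 K

ΔT = Δh/(αH) = 0.12 / (2.2×10⁻⁴ × 180) ≈ 3.030 K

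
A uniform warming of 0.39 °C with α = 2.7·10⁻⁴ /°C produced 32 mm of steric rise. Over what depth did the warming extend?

H ≈ 304 m

H = Δh/(αΔT) = 0.032 / (2.7×10⁻⁴ × 0.39) ≈ 303.9 m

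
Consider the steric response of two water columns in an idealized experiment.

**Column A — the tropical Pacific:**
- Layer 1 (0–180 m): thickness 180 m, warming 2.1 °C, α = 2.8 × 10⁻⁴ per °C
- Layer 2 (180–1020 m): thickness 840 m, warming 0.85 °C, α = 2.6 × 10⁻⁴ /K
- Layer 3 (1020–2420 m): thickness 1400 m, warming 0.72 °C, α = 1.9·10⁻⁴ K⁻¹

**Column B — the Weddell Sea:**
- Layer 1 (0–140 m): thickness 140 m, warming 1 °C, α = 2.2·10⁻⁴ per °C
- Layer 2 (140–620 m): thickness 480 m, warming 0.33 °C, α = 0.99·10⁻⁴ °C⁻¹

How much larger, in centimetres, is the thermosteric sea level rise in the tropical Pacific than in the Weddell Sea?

A 2.1 × 180 × 2.8×10⁻⁴ = 0.10584 m
A 840 × 0.85 × 2.6×10⁻⁴ = 0.18564 m
A 1020–2420 m: 1.9×10⁻⁴ × 0.72 × 1400 = 0.19152 m
A total: 0.48300 m
B 2.2×10⁻⁴ × 1 × 140 = 0.03080 m
B Layer 2: 0.99×10⁻⁴ × 0.33 × 480 = 0.0156816 m
B total: 0.0464816 m
Difference: 0.48300 − 0.0464816 = 0.4365184 m

43.7 cm larger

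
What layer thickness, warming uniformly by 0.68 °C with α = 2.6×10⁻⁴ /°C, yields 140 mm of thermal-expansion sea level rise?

H = Δh/(αΔT) = 0.14 / (2.6×10⁻⁴ × 0.68) ≈ 791.9 m

792 m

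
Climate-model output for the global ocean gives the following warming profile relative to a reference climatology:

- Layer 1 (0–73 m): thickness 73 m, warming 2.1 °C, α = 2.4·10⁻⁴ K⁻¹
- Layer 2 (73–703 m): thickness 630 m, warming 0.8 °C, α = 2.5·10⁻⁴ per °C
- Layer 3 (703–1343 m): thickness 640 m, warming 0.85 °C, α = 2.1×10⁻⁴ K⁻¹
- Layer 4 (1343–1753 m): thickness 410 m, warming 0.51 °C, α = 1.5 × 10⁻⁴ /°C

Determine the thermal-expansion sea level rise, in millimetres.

Layer 1: 73 × 2.1 × 2.4×10⁻⁴ = 0.036792 m
Layer 2: 2.5×10⁻⁴ × 0.8 × 630 = 0.12600 m
2.1×10⁻⁴ × 640 × 0.85 = 0.11424 m
0.51 × 410 × 1.5×10⁻⁴ = 0.031365 m
Δh = 0.036792 + 0.12600 + 0.11424 + 0.031365 = 0.308397 m

310 mm of thermosteric rise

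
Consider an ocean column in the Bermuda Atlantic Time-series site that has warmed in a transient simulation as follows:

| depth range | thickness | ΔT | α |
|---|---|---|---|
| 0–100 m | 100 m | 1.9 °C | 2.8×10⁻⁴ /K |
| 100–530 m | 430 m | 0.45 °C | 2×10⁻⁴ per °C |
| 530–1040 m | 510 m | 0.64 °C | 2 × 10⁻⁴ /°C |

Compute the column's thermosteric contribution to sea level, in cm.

16 cm

100 × 1.9 × 2.8×10⁻⁴ = 0.05320 m
430 × 0.45 × 2×10⁻⁴ = 0.03870 m
2×10⁻⁴ × 510 × 0.64 = 0.06528 m
Δh = 0.05320 + 0.03870 + 0.06528 = 0.15718 m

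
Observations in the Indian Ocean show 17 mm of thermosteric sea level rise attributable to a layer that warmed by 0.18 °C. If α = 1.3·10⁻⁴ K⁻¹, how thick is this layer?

about 730 m

H = Δh/(αΔT) = 0.017 / (1.3×10⁻⁴ × 0.18) ≈ 726.5 m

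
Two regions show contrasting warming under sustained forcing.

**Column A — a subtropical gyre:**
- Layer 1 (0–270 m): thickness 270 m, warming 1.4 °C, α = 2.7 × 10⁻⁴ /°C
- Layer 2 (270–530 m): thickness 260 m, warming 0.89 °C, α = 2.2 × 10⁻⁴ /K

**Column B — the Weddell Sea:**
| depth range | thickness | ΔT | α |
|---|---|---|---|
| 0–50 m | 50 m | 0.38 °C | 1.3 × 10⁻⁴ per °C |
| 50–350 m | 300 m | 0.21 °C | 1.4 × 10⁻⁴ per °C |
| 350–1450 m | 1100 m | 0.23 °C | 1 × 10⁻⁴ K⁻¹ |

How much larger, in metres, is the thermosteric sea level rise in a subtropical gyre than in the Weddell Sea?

0.116 m larger

A 0–270 m: 270 × 1.4 × 2.7×10⁻⁴ = 0.10206 m
A Layer 2: 0.89 × 2.2×10⁻⁴ × 260 = 0.050908 m
A total: 0.152968 m
B 0–50 m: 50 × 0.38 × 1.3×10⁻⁴ = 0.00247 m
B 50–350 m: 0.21 × 300 × 1.4×10⁻⁴ = 0.00882 m
B 350–1450 m: 0.23 × 1100 × 1×10⁻⁴ = 0.02530 m
B total: 0.03659 m
Difference: 0.152968 − 0.03659 = 0.116378 m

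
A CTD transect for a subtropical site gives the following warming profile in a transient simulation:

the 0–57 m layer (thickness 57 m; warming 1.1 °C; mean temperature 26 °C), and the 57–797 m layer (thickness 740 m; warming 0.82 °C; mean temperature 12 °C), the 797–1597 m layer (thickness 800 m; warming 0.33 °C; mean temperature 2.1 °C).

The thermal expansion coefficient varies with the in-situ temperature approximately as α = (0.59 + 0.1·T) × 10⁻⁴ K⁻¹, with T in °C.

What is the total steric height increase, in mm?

150 mm

Layer 1: α = (0.59 + 0.1×26)×10⁻⁴ = 3.19×10⁻⁴ K⁻¹
Layer 2: α = (0.59 + 0.1×12)×10⁻⁴ = 1.79×10⁻⁴ K⁻¹
Layer 3: α = (0.59 + 0.1×2.1)×10⁻⁴ = 0.8×10⁻⁴ K⁻¹
0–57 m: 3.19×10⁻⁴ × 1.1 × 57 = 0.0200013 m
0.82 × 1.79×10⁻⁴ × 740 = 0.1086172 m
0.8×10⁻⁴ × 0.33 × 800 = 0.02112 m
Δh = 0.0200013 + 0.1086172 + 0.02112 = 0.1497385 m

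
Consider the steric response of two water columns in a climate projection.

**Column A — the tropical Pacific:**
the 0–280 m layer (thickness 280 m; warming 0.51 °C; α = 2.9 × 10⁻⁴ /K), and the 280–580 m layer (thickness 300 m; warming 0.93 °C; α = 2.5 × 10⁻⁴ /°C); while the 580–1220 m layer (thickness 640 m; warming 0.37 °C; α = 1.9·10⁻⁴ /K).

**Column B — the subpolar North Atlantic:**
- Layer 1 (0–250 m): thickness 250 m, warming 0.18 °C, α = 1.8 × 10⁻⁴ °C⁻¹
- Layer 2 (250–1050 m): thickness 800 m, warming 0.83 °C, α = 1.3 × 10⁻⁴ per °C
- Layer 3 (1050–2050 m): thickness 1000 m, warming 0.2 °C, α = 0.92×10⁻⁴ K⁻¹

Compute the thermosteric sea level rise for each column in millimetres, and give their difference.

Δh_A ≈ 160 mm, Δh_B ≈ 110 mm; difference ≈ 43 mm

A Layer 1: 280 × 2.9×10⁻⁴ × 0.51 = 0.041412 m
A Layer 2: 300 × 2.5×10⁻⁴ × 0.93 = 0.06975 m
A Layer 3: 0.37 × 1.9×10⁻⁴ × 640 = 0.044992 m
A total: 0.156154 m
B Layer 1: 0.18 × 250 × 1.8×10⁻⁴ = 0.00810 m
B 250–1050 m: 0.83 × 800 × 1.3×10⁻⁴ = 0.08632 m
B 1050–2050 m: 1000 × 0.2 × 0.92×10⁻⁴ = 0.01840 m
B total: 0.11282 m
Difference: 0.156154 − 0.11282 = 0.043334 m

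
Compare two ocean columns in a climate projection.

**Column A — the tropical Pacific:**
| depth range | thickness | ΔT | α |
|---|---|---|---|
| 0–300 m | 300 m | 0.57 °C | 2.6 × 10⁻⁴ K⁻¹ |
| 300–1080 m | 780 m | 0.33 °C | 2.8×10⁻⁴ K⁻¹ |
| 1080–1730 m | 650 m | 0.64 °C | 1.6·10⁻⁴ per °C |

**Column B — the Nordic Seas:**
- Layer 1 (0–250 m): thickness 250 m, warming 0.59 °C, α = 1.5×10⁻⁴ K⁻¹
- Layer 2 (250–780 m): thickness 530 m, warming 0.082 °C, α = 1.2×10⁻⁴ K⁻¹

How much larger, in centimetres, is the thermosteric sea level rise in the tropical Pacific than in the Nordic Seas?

A Layer 1: 2.6×10⁻⁴ × 300 × 0.57 = 0.04446 m
A 0.33 × 780 × 2.8×10⁻⁴ = 0.072072 m
A 650 × 1.6×10⁻⁴ × 0.64 = 0.06656 m
A total: 0.183092 m
B Layer 1: 250 × 0.59 × 1.5×10⁻⁴ = 0.022125 m
B Layer 2: 0.082 × 530 × 1.2×10⁻⁴ = 0.0052152 m
B total: 0.0273402 m
Difference: 0.183092 − 0.0273402 = 0.1557518 m

Δh_A − Δh_B ≈ 15.6 cm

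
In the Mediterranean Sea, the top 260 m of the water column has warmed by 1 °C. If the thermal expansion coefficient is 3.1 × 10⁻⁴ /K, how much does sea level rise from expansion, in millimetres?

Δh ≈ 81 mm

Δh = αΔT·H = 3.1×10⁻⁴ × 1 × 260 = 0.08060 m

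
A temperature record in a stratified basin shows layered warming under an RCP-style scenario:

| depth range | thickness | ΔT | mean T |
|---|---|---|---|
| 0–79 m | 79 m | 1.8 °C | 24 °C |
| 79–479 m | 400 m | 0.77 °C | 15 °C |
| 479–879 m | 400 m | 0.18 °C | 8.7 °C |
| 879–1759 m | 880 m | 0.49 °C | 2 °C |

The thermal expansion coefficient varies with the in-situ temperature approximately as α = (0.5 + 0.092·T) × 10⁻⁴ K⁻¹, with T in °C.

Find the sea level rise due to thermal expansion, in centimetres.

Layer 1: α = (0.5 + 0.092×24)×10⁻⁴ = 2.708×10⁻⁴ K⁻¹
Layer 2: α = (0.5 + 0.092×15)×10⁻⁴ = 1.88×10⁻⁴ K⁻¹
Layer 3: α = (0.5 + 0.092×8.7)×10⁻⁴ = 1.3004×10⁻⁴ K⁻¹
Layer 4: α = (0.5 + 0.092×2)×10⁻⁴ = 0.684×10⁻⁴ K⁻¹
Layer 1: 2.708×10⁻⁴ × 79 × 1.8 = 0.03850776 m
400 × 1.88×10⁻⁴ × 0.77 = 0.057904 m
400 × 0.18 × 1.3004×10⁻⁴ = 0.00936288 m
0.49 × 0.684×10⁻⁴ × 880 = 0.02949408 m
Δh = 0.03850776 + 0.057904 + 0.00936288 + 0.02949408 = 0.13526872 m ≈ 13.5 cm

about 13.5 cm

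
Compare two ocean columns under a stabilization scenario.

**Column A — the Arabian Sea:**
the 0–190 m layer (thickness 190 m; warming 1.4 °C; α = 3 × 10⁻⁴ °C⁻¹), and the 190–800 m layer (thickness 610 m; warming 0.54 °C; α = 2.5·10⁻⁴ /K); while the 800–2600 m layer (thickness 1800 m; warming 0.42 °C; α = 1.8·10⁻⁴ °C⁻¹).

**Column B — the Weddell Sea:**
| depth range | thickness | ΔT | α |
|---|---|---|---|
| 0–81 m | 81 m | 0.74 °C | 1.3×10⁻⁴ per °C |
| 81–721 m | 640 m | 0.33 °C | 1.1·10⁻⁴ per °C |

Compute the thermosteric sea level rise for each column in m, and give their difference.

A: 0.30 m; B: 0.031 m; difference 0.27 m

A 0–190 m: 1.4 × 3×10⁻⁴ × 190 = 0.07980 m
A 190–800 m: 610 × 2.5×10⁻⁴ × 0.54 = 0.08235 m
A 1800 × 0.42 × 1.8×10⁻⁴ = 0.13608 m
A total: 0.29823 m
B 0.74 × 1.3×10⁻⁴ × 81 = 0.0077922 m
B Layer 2: 1.1×10⁻⁴ × 640 × 0.33 = 0.023232 m
B total: 0.0310242 m
Difference: 0.29823 − 0.0310242 = 0.2672058 m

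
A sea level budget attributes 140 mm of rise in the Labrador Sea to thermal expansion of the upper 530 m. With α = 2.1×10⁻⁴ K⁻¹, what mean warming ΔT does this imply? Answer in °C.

about 1.26 °C

ΔT = Δh/(αH) = 0.14 / (2.1×10⁻⁴ × 530) ≈ 1.258 °C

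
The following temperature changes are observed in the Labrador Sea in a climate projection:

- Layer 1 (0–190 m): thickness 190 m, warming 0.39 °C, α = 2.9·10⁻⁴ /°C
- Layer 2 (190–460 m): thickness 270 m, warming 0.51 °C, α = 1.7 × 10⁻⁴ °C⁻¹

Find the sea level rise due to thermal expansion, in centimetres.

Layer 1: 0.39 × 190 × 2.9×10⁻⁴ = 0.021489 m
190–460 m: 270 × 0.51 × 1.7×10⁻⁴ = 0.023409 m
Δh = 0.021489 + 0.023409 = 0.044898 m

4.49 cm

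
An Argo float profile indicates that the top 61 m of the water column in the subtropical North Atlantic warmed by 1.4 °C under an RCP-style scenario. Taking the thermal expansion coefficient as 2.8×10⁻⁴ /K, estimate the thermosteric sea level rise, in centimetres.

Δh = 2.4 cm

Δh = αΔT·H = 2.8×10⁻⁴ × 1.4 × 61 = 0.023912 m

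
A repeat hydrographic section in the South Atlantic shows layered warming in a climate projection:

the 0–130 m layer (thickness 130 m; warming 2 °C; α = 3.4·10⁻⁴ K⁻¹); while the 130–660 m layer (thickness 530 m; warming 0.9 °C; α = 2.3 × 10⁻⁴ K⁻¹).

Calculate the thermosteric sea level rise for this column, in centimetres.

0–130 m: 130 × 3.4×10⁻⁴ × 2 = 0.08840 m
Layer 2: 530 × 0.9 × 2.3×10⁻⁴ = 0.10971 m
Δh = 0.08840 + 0.10971 = 0.19811 m

20 cm of thermosteric rise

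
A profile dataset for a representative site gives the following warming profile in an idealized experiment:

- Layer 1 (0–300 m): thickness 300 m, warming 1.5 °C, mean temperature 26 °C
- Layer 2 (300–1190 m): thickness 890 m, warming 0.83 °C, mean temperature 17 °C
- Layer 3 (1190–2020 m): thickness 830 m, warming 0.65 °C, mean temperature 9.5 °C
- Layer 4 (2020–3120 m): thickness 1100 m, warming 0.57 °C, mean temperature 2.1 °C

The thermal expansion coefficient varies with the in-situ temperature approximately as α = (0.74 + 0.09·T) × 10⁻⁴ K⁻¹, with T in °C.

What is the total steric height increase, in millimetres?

451 mm

Layer 1: α = (0.74 + 0.09×26)×10⁻⁴ = 3.08×10⁻⁴ K⁻¹
Layer 2: α = (0.74 + 0.09×17)×10⁻⁴ = 2.27×10⁻⁴ K⁻¹
Layer 3: α = (0.74 + 0.09×9.5)×10⁻⁴ = 1.595×10⁻⁴ K⁻¹
Layer 4: α = (0.74 + 0.09×2.1)×10⁻⁴ = 0.929×10⁻⁴ K⁻¹
Layer 1: 3.08×10⁻⁴ × 300 × 1.5 = 0.13860 m
300–1190 m: 2.27×10⁻⁴ × 0.83 × 890 = 0.1676849 m
1190–2020 m: 830 × 1.595×10⁻⁴ × 0.65 = 0.08605025 m
1100 × 0.929×10⁻⁴ × 0.57 = 0.0582483 m
Δh = 0.13860 + 0.1676849 + 0.08605025 + 0.0582483 = 0.45058345 m ≈ 451 mm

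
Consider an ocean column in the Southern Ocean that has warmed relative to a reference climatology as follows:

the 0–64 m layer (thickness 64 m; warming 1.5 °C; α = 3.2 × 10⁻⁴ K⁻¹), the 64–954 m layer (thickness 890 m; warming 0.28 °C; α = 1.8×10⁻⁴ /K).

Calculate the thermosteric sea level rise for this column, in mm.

Δh ≈ 75.6 mm

64 × 3.2×10⁻⁴ × 1.5 = 0.03072 m
64–954 m: 0.28 × 890 × 1.8×10⁻⁴ = 0.044856 m
Δh = 0.03072 + 0.044856 = 0.075576 m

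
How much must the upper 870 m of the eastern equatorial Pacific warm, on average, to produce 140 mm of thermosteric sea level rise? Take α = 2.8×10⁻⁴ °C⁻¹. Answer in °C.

about 0.575 °C

ΔT = Δh/(αH) = 0.14 / (2.8×10⁻⁴ × 870) ≈ 0.5747 °C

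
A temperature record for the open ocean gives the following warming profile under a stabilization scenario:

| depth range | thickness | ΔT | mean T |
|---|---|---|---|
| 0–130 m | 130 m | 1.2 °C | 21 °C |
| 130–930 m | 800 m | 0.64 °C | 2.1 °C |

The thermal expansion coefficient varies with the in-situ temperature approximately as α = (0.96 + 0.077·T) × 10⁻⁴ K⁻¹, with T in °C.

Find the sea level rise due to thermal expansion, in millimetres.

97.6 mm

Layer 1: α = (0.96 + 0.077×21)×10⁻⁴ = 2.577×10⁻⁴ K⁻¹
Layer 2: α = (0.96 + 0.077×2.1)×10⁻⁴ = 1.1217×10⁻⁴ K⁻¹
2.577×10⁻⁴ × 1.2 × 130 = 0.0402012 m
1.1217×10⁻⁴ × 0.64 × 800 = 0.05743104 m
Δh = 0.0402012 + 0.05743104 = 0.09763224 m ≈ 97.6 mm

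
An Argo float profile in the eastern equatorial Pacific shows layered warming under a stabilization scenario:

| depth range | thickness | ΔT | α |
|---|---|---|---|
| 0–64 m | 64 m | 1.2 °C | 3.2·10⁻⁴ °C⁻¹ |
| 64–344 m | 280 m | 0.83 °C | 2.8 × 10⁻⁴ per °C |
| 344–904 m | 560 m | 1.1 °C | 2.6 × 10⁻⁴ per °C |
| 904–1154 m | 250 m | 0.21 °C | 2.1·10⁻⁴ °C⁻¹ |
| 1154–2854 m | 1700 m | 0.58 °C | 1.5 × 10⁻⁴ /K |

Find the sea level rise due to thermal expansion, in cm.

Δh ≈ 40.9 cm

0–64 m: 64 × 1.2 × 3.2×10⁻⁴ = 0.024576 m
0.83 × 2.8×10⁻⁴ × 280 = 0.065072 m
344–904 m: 1.1 × 560 × 2.6×10⁻⁴ = 0.16016 m
Layer 4: 250 × 0.21 × 2.1×10⁻⁴ = 0.011025 m
1154–2854 m: 0.58 × 1.5×10⁻⁴ × 1700 = 0.14790 m
Δh = 0.024576 + 0.065072 + 0.16016 + 0.011025 + 0.14790 = 0.408733 m ≈ 40.9 cm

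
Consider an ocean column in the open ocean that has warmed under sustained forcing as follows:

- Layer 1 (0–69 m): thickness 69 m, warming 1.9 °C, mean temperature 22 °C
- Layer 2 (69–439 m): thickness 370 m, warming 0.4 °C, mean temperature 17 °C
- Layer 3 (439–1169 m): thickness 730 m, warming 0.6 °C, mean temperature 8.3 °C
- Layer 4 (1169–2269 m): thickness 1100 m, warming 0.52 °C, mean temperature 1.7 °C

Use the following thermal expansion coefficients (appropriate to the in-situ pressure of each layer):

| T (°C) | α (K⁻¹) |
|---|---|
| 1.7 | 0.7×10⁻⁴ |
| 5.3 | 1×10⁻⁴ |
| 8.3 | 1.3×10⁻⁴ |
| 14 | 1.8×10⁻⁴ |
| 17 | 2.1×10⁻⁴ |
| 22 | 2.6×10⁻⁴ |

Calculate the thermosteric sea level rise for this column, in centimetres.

about 16.2 cm

Layer 1 at 22 °C → α = 2.6×10⁻⁴ K⁻¹
Layer 2 at 17 °C → α = 2.1×10⁻⁴ K⁻¹
Layer 3 at 8.3 °C → α = 1.3×10⁻⁴ K⁻¹
Layer 4 at 1.7 °C → α = 0.7×10⁻⁴ K⁻¹
0–69 m: 69 × 1.9 × 2.6×10⁻⁴ = 0.034086 m
Layer 2: 0.4 × 2.1×10⁻⁴ × 370 = 0.03108 m
439–1169 m: 1.3×10⁻⁴ × 0.6 × 730 = 0.05694 m
0.7×10⁻⁴ × 1100 × 0.52 = 0.04004 m
Δh = 0.034086 + 0.03108 + 0.05694 + 0.04004 = 0.162146 m ≈ 16.2 cm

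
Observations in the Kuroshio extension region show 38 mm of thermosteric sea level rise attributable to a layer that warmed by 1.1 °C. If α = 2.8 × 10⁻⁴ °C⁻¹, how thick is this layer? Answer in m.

H ≈ 123 m

H = Δh/(αΔT) = 0.038 / (2.8×10⁻⁴ × 1.1) ≈ 123.4 m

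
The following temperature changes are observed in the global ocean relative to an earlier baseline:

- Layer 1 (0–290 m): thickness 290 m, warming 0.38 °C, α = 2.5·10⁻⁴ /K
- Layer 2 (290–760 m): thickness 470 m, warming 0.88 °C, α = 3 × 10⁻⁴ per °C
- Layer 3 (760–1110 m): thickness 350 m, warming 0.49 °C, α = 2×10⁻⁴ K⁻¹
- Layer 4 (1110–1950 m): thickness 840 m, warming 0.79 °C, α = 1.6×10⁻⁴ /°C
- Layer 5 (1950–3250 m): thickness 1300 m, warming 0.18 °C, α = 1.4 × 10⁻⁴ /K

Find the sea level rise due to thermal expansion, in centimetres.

290 × 2.5×10⁻⁴ × 0.38 = 0.02755 m
Layer 2: 0.88 × 3×10⁻⁴ × 470 = 0.12408 m
760–1110 m: 0.49 × 2×10⁻⁴ × 350 = 0.03430 m
1110–1950 m: 0.79 × 1.6×10⁻⁴ × 840 = 0.106176 m
1950–3250 m: 0.18 × 1300 × 1.4×10⁻⁴ = 0.03276 m
Δh = 0.02755 + 0.12408 + 0.03430 + 0.106176 + 0.03276 = 0.324866 m

32 cm of thermosteric rise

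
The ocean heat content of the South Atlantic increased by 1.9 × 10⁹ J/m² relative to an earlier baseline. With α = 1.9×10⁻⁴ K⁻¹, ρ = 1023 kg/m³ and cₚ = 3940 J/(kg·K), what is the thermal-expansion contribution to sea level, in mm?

90 mm

Δh = αQ/(ρcₚ) = 1.9×10⁻⁴ × 1.9×10⁹ / (1023 × 3940) ≈ 0.089564 m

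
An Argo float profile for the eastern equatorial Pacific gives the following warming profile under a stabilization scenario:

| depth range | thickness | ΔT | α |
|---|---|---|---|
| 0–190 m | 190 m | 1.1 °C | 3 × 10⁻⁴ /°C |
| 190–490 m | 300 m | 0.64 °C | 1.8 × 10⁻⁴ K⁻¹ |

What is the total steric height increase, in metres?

1.1 × 3×10⁻⁴ × 190 = 0.06270 m
300 × 0.64 × 1.8×10⁻⁴ = 0.03456 m
Δh = 0.06270 + 0.03456 = 0.09726 m

0.0973 m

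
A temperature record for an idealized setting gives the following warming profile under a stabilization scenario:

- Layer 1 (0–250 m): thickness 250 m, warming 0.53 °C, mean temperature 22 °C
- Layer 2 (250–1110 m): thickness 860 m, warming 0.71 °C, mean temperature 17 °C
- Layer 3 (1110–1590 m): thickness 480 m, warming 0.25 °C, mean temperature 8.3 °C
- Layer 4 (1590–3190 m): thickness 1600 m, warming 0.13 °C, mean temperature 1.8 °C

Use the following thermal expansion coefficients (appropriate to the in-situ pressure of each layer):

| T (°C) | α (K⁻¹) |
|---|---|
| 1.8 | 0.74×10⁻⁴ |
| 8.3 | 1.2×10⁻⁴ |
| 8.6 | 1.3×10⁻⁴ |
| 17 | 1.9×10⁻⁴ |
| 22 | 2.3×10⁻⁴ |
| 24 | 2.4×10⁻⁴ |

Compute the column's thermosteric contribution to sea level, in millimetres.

Δh ≈ 180 mm

Layer 1 at 22 °C → α = 2.3×10⁻⁴ K⁻¹
Layer 2 at 17 °C → α = 1.9×10⁻⁴ K⁻¹
Layer 3 at 8.3 °C → α = 1.2×10⁻⁴ K⁻¹
Layer 4 at 1.8 °C → α = 0.74×10⁻⁴ K⁻¹
Layer 1: 2.3×10⁻⁴ × 0.53 × 250 = 0.030475 m
Layer 2: 860 × 0.71 × 1.9×10⁻⁴ = 0.116014 m
1110–1590 m: 0.25 × 1.2×10⁻⁴ × 480 = 0.01440 m
0.74×10⁻⁴ × 0.13 × 1600 = 0.015392 m
Δh = 0.030475 + 0.116014 + 0.01440 + 0.015392 = 0.176281 m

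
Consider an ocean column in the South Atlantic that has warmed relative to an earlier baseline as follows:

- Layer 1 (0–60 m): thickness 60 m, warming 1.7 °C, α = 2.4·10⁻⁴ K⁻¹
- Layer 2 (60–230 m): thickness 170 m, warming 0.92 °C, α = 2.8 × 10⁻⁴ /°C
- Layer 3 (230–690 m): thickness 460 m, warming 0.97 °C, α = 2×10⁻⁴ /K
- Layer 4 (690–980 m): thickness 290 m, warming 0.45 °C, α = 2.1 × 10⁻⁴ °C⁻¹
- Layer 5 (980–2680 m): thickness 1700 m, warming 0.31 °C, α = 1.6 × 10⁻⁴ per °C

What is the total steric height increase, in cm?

about 26.9 cm

2.4×10⁻⁴ × 60 × 1.7 = 0.02448 m
60–230 m: 170 × 2.8×10⁻⁴ × 0.92 = 0.043792 m
Layer 3: 0.97 × 2×10⁻⁴ × 460 = 0.08924 m
690–980 m: 290 × 0.45 × 2.1×10⁻⁴ = 0.027405 m
1700 × 0.31 × 1.6×10⁻⁴ = 0.08432 m
Δh = 0.02448 + 0.043792 + 0.08924 + 0.027405 + 0.08432 = 0.269237 m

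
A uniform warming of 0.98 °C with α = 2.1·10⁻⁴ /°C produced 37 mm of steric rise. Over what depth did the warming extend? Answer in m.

H = Δh/(αΔT) = 0.037 / (2.1×10⁻⁴ × 0.98) ≈ 179.8 m

180 m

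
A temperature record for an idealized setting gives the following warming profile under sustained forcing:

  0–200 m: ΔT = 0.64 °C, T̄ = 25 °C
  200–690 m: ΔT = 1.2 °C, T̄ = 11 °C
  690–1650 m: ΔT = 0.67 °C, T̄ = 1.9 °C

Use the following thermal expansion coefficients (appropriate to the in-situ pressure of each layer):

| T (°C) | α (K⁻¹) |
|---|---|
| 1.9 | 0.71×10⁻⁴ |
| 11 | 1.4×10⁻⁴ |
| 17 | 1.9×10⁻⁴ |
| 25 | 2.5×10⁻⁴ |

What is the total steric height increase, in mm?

Layer 1 at 25 °C → α = 2.5×10⁻⁴ K⁻¹
Layer 2 at 11 °C → α = 1.4×10⁻⁴ K⁻¹
Layer 3 at 1.9 °C → α = 0.71×10⁻⁴ K⁻¹
200 × 2.5×10⁻⁴ × 0.64 = 0.03200 m
200–690 m: 1.2 × 490 × 1.4×10⁻⁴ = 0.08232 m
690–1650 m: 0.67 × 0.71×10⁻⁴ × 960 = 0.0456672 m
Δh = 0.03200 + 0.08232 + 0.0456672 = 0.1599872 m ≈ 160 mm

160 mm of thermosteric rise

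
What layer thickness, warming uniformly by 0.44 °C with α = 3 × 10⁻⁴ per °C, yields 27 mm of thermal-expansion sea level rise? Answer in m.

205 m

H = Δh/(αΔT) = 0.027 / (3×10⁻⁴ × 0.44) ≈ 204.5 m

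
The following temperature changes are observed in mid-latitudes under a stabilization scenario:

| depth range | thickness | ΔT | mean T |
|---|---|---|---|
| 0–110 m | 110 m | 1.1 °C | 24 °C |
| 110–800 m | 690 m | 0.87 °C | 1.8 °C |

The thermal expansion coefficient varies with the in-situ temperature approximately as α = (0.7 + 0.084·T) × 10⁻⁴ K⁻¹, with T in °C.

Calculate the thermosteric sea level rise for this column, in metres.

Layer 1: α = (0.7 + 0.084×24)×10⁻⁴ = 2.716×10⁻⁴ K⁻¹
Layer 2: α = (0.7 + 0.084×1.8)×10⁻⁴ = 0.8512×10⁻⁴ K⁻¹
Layer 1: 1.1 × 110 × 2.716×10⁻⁴ = 0.0328636 m
0.87 × 0.8512×10⁻⁴ × 690 = 0.051097536 m
Δh = 0.0328636 + 0.051097536 = 0.083961136 m ≈ 0.0840 m

Δh = 0.0840 m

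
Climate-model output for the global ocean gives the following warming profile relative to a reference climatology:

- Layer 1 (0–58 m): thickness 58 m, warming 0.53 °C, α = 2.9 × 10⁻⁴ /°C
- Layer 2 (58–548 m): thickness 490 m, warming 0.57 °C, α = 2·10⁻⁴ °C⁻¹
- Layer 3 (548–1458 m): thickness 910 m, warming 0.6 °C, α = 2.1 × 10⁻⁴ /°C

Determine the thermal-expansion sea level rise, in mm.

Δh ≈ 180 mm

0–58 m: 0.53 × 58 × 2.9×10⁻⁴ = 0.0089146 m
58–548 m: 0.57 × 490 × 2×10⁻⁴ = 0.05586 m
548–1458 m: 2.1×10⁻⁴ × 0.6 × 910 = 0.11466 m
Δh = 0.0089146 + 0.05586 + 0.11466 = 0.1794346 m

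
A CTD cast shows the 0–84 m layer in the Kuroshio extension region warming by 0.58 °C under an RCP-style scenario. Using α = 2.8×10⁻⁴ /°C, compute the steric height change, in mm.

13.6 mm of thermosteric rise

Δh = αΔT·H = 2.8×10⁻⁴ × 0.58 × 84 = 0.0136416 m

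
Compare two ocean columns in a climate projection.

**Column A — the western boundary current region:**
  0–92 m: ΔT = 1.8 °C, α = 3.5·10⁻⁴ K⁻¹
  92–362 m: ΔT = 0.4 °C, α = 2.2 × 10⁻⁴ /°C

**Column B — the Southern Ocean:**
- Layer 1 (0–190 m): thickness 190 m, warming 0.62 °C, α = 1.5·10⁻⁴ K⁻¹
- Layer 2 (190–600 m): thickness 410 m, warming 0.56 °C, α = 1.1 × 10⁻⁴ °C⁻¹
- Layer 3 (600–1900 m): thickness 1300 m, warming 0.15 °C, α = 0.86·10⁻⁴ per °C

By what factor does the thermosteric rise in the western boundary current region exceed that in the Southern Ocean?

1.4

A 0–92 m: 3.5×10⁻⁴ × 1.8 × 92 = 0.05796 m
A 270 × 2.2×10⁻⁴ × 0.4 = 0.02376 m
A total: 0.08172 m
B Layer 1: 190 × 0.62 × 1.5×10⁻⁴ = 0.01767 m
B 410 × 1.1×10⁻⁴ × 0.56 = 0.025256 m
B 600–1900 m: 1300 × 0.15 × 0.86×10⁻⁴ = 0.01677 m
B total: 0.059696 m
Ratio: 0.08172 / 0.059696 ≈ 1.369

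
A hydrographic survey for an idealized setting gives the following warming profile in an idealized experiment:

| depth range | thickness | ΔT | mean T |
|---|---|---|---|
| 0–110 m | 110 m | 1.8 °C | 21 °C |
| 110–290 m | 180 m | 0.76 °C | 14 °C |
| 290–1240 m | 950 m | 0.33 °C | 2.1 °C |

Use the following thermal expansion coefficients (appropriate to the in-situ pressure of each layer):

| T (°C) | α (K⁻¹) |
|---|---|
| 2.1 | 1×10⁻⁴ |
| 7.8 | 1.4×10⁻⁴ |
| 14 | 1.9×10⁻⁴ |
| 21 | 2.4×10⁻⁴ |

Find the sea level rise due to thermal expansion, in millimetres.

about 105 mm

Layer 1 at 21 °C → α = 2.4×10⁻⁴ K⁻¹
Layer 2 at 14 °C → α = 1.9×10⁻⁴ K⁻¹
Layer 3 at 2.1 °C → α = 1×10⁻⁴ K⁻¹
110 × 1.8 × 2.4×10⁻⁴ = 0.04752 m
110–290 m: 180 × 0.76 × 1.9×10⁻⁴ = 0.025992 m
290–1240 m: 1×10⁻⁴ × 950 × 0.33 = 0.03135 m
Δh = 0.04752 + 0.025992 + 0.03135 = 0.104862 m ≈ 105 mm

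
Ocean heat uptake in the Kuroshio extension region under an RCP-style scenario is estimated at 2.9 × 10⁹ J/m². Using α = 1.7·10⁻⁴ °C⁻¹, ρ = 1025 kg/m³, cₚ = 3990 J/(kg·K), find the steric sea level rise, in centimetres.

Δh = αQ/(ρcₚ) = 1.7×10⁻⁴ × 2.9×10⁹ / (1025 × 3990) ≈ 0.12055 m

Δh ≈ 12 cm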